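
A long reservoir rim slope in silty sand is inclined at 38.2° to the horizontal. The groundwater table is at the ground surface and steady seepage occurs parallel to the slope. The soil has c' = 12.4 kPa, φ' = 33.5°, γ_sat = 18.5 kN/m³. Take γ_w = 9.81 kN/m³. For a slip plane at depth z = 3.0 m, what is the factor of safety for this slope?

With seepage parallel to the slope and the water table at the surface, the effective normal stress on the slip plane uses the buoyant unit weight γ' = γ_sat − γ_w while the driving shear stress uses γ_sat:
FS = [c' + γ' z cos²β tanφ'] / [γ_sat z sinβ cosβ]
γ' = 18.5 − 9.81 = 8.69 kN/m³
Numerator = 12.4 + 8.69·3.0·cos²38.2°·tan33.5° = 12.4 + 8.69·3.0·0.6176·0.6619 = 23.056 kPa
Denominator = 18.5·3.0·sin38.2°·cos38.2° = 18.5·3.0·0.6184·0.7859 = 26.972 kPa
FS = 23.056 / 26.972 = 0.855

FS = 0.85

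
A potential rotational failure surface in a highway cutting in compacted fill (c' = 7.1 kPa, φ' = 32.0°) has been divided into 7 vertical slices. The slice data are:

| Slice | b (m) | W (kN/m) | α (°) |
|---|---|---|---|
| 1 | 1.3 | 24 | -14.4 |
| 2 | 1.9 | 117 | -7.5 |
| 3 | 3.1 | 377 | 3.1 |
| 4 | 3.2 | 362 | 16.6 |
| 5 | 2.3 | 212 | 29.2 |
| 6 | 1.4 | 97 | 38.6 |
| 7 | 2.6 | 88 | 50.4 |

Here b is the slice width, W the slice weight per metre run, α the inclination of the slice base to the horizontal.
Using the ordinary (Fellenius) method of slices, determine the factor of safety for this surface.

FS = 2.59

Ordinary method of slices: FS = Σ[c'·Δl_i + (W_i cosα_i)·tanφ'] / Σ W_i sinα_i, with Δl_i = b_i / cosα_i.
Slice 1: Δl = 1.3/cos(-14.4°) = 1.342 m; N'_1 = 24·cos(-14.4°) = 23.2; c'Δl = 9.53; W sinα = -6.0
Slice 2: Δl = 1.9/cos(-7.5°) = 1.916 m; N'_2 = 117·cos(-7.5°) = 116.0; c'Δl = 13.61; W sinα = -15.3
Slice 3: Δl = 3.1/cos3.1° = 3.105 m; N'_3 = 377·cos3.1° = 376.4; c'Δl = 22.04; W sinα = 20.4
Slice 4: Δl = 3.2/cos16.6° = 3.339 m; N'_4 = 362·cos16.6° = 346.9; c'Δl = 23.71; W sinα = 103.4
Slice 5: Δl = 2.3/cos29.2° = 2.635 m; N'_5 = 212·cos29.2° = 185.1; c'Δl = 18.71; W sinα = 103.4
Slice 6: Δl = 1.4/cos38.6° = 1.791 m; N'_6 = 97·cos38.6° = 75.8; c'Δl = 12.72; W sinα = 60.5
Slice 7: Δl = 2.6/cos50.4° = 4.079 m; N'_7 = 88·cos50.4° = 56.1; c'Δl = 28.96; W sinα = 67.8
Σc'Δl = 129.3 kN/m; ΣN' = 1179.6 kN/m; ΣW sinα = 334.3 kN/m
Resisting = 129.3 + 1179.6·tan32.0° = 129.3 + 737.1 = 866.3 kN/m
FS = 866.3 / 334.3 = 2.591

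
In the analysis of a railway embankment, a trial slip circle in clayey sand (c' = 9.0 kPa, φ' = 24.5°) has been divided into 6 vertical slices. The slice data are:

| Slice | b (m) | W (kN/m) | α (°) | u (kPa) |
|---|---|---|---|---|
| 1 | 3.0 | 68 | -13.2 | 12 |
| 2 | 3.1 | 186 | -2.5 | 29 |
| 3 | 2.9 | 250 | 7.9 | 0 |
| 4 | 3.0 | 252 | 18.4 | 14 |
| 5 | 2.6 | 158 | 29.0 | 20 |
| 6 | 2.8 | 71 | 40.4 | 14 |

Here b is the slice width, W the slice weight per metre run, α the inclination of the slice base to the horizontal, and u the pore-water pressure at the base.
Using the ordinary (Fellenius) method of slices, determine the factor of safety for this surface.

FS = 2.19

Ordinary method of slices: FS = Σ[c'·Δl_i + (W_i cosα_i − u_i·Δl_i)·tanφ'] / Σ W_i sinα_i, with Δl_i = b_i / cosα_i.
Slice 1: Δl = 3.0/cos(-13.2°) = 3.081 m; N'_1 = 68·cos(-13.2°) − 12·3.081 = 29.2; c'Δl = 27.73; W sinα = -15.5
Slice 2: Δl = 3.1/cos(-2.5°) = 3.103 m; N'_2 = 186·cos(-2.5°) − 29·3.103 = 95.8; c'Δl = 27.93; W sinα = -8.1
Slice 3: Δl = 2.9/cos7.9° = 2.928 m; N'_3 = 250·cos7.9° − 0·2.928 = 247.6; c'Δl = 26.35; W sinα = 34.4
Slice 4: Δl = 3.0/cos18.4° = 3.162 m; N'_4 = 252·cos18.4° − 14·3.162 = 194.9; c'Δl = 28.45; W sinα = 79.5
Slice 5: Δl = 2.6/cos29.0° = 2.973 m; N'_5 = 158·cos29.0° − 20·2.973 = 78.7; c'Δl = 26.75; W sinα = 76.6
Slice 6: Δl = 2.8/cos40.4° = 3.677 m; N'_6 = 71·cos40.4° − 14·3.677 = 2.6; c'Δl = 33.09; W sinα = 46.0
Σc'Δl = 170.3 kN/m; ΣN' = 648.9 kN/m; ΣW sinα = 212.9 kN/m
Resisting = 170.3 + 648.9·tan24.5° = 170.3 + 295.7 = 466.0 kN/m
FS = 466.0 / 212.9 = 2.189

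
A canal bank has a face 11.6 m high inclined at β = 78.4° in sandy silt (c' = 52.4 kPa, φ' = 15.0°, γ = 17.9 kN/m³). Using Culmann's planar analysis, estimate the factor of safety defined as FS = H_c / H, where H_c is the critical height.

FS = 1.73

H_c = (4c'/γ) · sinβ cosφ' / [1 − cos(β − φ')]
    = (4·52.4/17.9) · sin78.4°·cos15.0° / [1 − cos63.4°]
    = 11.709 · 0.9462 / 0.5522 = 20.06 m
FS = H_c / H = 20.06 / 11.6 = 1.730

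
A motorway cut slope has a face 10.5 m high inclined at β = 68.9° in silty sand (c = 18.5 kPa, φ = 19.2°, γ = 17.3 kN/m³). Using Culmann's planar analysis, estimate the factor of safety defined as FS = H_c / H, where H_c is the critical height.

H_c = (4c/γ) · sinβ cosφ / [1 − cos(β − φ)]
    = (4·18.5/17.3) · sin68.9°·cos19.2° / [1 − cos49.7°]
    = 4.277 · 0.8811 / 0.3532 = 10.67 m
FS = H_c / H = 10.67 / 10.5 = 1.016

FS = 1.02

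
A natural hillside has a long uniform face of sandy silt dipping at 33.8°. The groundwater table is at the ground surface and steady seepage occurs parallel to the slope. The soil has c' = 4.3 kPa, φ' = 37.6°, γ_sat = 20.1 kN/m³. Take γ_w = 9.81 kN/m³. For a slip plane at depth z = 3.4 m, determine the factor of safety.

With seepage parallel to the slope and the water table at the surface, the effective normal stress on the slip plane uses the buoyant unit weight γ' = γ_sat − γ_w while the driving shear stress uses γ_sat:
FS = [c' + γ' z cos²β tanφ'] / [γ_sat z sinβ cosβ]
γ' = 20.1 − 9.81 = 10.29 kN/m³
Numerator = 4.3 + 10.29·3.4·cos²33.8°·tan37.6° = 4.3 + 10.29·3.4·0.6905·0.7701 = 22.905 kPa
Denominator = 20.1·3.4·sin33.8°·cos33.8° = 20.1·3.4·0.5563·0.8310 = 31.592 kPa
FS = 22.905 / 31.592 = 0.725

FS = 0.73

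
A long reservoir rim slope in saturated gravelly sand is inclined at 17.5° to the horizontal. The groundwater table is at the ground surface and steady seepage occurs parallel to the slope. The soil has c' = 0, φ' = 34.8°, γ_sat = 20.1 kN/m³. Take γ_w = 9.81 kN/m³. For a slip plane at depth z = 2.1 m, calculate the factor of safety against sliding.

With seepage parallel to the slope and the water table at the surface, the effective normal stress on the slip plane uses the buoyant unit weight γ' = γ_sat − γ_w while the driving shear stress uses γ_sat:
FS = [c' + γ' z cos²β tanφ'] / [γ_sat z sinβ cosβ]
(For c' = 0 this reduces to FS = (γ'/γ_sat)·tanφ'/tanβ.)
γ' = 20.1 − 9.81 = 10.29 kN/m³
Numerator = 0.0 + 10.29·2.1·cos²17.5°·tan34.8° = 0.0 + 10.29·2.1·0.9096·0.6950 = 13.661 kPa
Denominator = 20.1·2.1·sin17.5°·cos17.5° = 20.1·2.1·0.3007·0.9537 = 12.105 kPa
FS = 13.661 / 12.105 = 1.128

FS = 1.13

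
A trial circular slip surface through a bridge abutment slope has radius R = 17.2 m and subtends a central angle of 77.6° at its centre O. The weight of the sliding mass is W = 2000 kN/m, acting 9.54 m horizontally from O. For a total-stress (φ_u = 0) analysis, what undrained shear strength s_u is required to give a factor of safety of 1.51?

FS = s_u·L_a·R / (W·d), so s_u = FS·W·d / (L_a·R).
Arc length L_a = R·θ = 17.2·(77.6°·π/180) = 17.2·1.3544 = 23.30 m
s_u = 1.51·2000·9.54 / (23.30·17.2) = 28810.8 / 400.68 = 71.91 kPa

s_u = 71.9 kPa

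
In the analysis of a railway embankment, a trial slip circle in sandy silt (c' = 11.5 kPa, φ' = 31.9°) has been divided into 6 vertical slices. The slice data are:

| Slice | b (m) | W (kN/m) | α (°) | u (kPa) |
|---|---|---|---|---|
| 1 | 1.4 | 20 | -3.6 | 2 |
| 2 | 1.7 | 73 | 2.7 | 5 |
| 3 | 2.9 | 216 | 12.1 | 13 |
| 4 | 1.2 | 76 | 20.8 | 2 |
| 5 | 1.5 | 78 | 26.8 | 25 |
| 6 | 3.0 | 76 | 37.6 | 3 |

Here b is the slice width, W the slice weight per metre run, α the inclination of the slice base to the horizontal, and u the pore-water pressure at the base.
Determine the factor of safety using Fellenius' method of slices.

Ordinary method of slices: FS = Σ[c'·Δl_i + (W_i cosα_i − u_i·Δl_i)·tanφ'] / Σ W_i sinα_i, with Δl_i = b_i / cosα_i.
Slice 1: Δl = 1.4/cos(-3.6°) = 1.403 m; N'_1 = 20·cos(-3.6°) − 2·1.403 = 17.2; c'Δl = 16.13; W sinα = -1.3
Slice 2: Δl = 1.7/cos2.7° = 1.702 m; N'_2 = 73·cos2.7° − 5·1.702 = 64.4; c'Δl = 19.57; W sinα = 3.4
Slice 3: Δl = 2.9/cos12.1° = 2.966 m; N'_3 = 216·cos12.1° − 13·2.966 = 172.6; c'Δl = 34.11; W sinα = 45.3
Slice 4: Δl = 1.2/cos20.8° = 1.284 m; N'_4 = 76·cos20.8° − 2·1.284 = 68.5; c'Δl = 14.76; W sinα = 27.0
Slice 5: Δl = 1.5/cos26.8° = 1.681 m; N'_5 = 78·cos26.8° − 25·1.681 = 27.6; c'Δl = 19.33; W sinα = 35.2
Slice 6: Δl = 3.0/cos37.6° = 3.786 m; N'_6 = 76·cos37.6° − 3·3.786 = 48.9; c'Δl = 43.54; W sinα = 46.4
Σc'Δl = 147.4 kN/m; ΣN' = 399.2 kN/m; ΣW sinα = 156.0 kN/m
Resisting = 147.4 + 399.2·tan31.9° = 147.4 + 248.5 = 395.9 kN/m
FS = 395.9 / 156.0 = 2.538

FS = 2.54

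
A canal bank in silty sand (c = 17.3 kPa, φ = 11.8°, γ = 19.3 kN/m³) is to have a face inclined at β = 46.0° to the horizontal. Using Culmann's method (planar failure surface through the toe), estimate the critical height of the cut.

Culmann's analysis gives the critical failure plane at α_cr = (β + φ)/2 = (46.0 + 11.8)/2 = 28.9°, and the critical height
H_c = (4c/γ) · sinβ cosφ / [1 − cos(β − φ)]
    = (4·17.3/19.3) · sin46.0°·cos11.8° / [1 − cos(34.2°)]
    = 3.585 · 0.7193·0.9789 / [1 − 0.8271]
    = 3.585 · 0.7041 / 0.1729
    = 14.60 m

H_c = 14.60 m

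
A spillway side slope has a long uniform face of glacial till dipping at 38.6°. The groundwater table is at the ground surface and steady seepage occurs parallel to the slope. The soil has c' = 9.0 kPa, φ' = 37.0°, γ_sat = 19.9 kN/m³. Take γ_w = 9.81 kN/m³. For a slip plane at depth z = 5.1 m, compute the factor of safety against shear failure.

With seepage parallel to the slope and the water table at the surface, the effective normal stress on the slip plane uses the buoyant unit weight γ' = γ_sat − γ_w while the driving shear stress uses γ_sat:
FS = [c' + γ' z cos²β tanφ'] / [γ_sat z sinβ cosβ]
γ' = 19.9 − 9.81 = 10.09 kN/m³
Numerator = 9.0 + 10.09·5.1·cos²38.6°·tan37.0° = 9.0 + 10.09·5.1·0.6108·0.7536 = 32.684 kPa
Denominator = 19.9·5.1·sin38.6°·cos38.6° = 19.9·5.1·0.6239·0.7815 = 49.484 kPa
FS = 32.684 / 49.484 = 0.660

FS = 0.66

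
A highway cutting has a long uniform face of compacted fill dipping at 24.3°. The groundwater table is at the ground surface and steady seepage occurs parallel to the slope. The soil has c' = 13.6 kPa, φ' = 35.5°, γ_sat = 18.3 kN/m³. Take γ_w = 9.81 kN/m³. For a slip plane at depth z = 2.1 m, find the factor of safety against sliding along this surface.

With seepage parallel to the slope and the water table at the surface, the effective normal stress on the slip plane uses the buoyant unit weight γ' = γ_sat − γ_w while the driving shear stress uses γ_sat:
FS = [c' + γ' z cos²β tanφ'] / [γ_sat z sinβ cosβ]
γ' = 18.3 − 9.81 = 8.49 kN/m³
Numerator = 13.6 + 8.49·2.1·cos²24.3°·tan35.5° = 13.6 + 8.49·2.1·0.8307·0.7133 = 24.164 kPa
Denominator = 18.3·2.1·sin24.3°·cos24.3° = 18.3·2.1·0.4115·0.9114 = 14.413 kPa
FS = 24.164 / 14.413 = 1.676

FS = 1.68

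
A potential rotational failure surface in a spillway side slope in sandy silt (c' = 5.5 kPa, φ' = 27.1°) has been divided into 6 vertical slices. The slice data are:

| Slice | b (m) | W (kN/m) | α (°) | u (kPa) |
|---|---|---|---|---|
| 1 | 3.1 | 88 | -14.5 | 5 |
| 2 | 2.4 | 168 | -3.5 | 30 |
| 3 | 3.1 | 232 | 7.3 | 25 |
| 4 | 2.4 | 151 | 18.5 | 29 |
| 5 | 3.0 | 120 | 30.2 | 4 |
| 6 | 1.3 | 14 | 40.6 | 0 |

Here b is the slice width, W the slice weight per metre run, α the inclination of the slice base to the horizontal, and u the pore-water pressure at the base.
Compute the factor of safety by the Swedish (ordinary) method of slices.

Ordinary method of slices: FS = Σ[c'·Δl_i + (W_i cosα_i − u_i·Δl_i)·tanφ'] / Σ W_i sinα_i, with Δl_i = b_i / cosα_i.
Slice 1: Δl = 3.1/cos(-14.5°) = 3.202 m; N'_1 = 88·cos(-14.5°) − 5·3.202 = 69.2; c'Δl = 17.61; W sinα = -22.0
Slice 2: Δl = 2.4/cos(-3.5°) = 2.404 m; N'_2 = 168·cos(-3.5°) − 30·2.404 = 95.6; c'Δl = 13.22; W sinα = -10.3
Slice 3: Δl = 3.1/cos7.3° = 3.125 m; N'_3 = 232·cos7.3° − 25·3.125 = 152.0; c'Δl = 17.19; W sinα = 29.5
Slice 4: Δl = 2.4/cos18.5° = 2.531 m; N'_4 = 151·cos18.5° − 29·2.531 = 69.8; c'Δl = 13.92; W sinα = 47.9
Slice 5: Δl = 3.0/cos30.2° = 3.471 m; N'_5 = 120·cos30.2° − 4·3.471 = 89.8; c'Δl = 19.09; W sinα = 60.4
Slice 6: Δl = 1.3/cos40.6° = 1.712 m; N'_6 = 14·cos40.6° − 0·1.712 = 10.6; c'Δl = 9.42; W sinα = 9.1
Σc'Δl = 90.5 kN/m; ΣN' = 487.0 kN/m; ΣW sinα = 114.6 kN/m
Resisting = 90.5 + 487.0·tan27.1° = 90.5 + 249.2 = 339.7 kN/m
FS = 339.7 / 114.6 = 2.964

FS = 2.96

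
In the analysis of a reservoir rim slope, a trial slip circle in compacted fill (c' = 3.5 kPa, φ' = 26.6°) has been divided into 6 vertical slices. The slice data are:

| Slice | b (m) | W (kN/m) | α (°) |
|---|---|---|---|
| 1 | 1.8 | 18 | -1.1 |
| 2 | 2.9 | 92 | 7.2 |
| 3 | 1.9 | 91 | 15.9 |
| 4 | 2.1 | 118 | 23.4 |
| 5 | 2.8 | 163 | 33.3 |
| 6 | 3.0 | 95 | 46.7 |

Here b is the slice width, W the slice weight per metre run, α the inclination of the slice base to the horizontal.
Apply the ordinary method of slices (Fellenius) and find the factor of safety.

FS = 1.29

Ordinary method of slices: FS = Σ[c'·Δl_i + (W_i cosα_i)·tanφ'] / Σ W_i sinα_i, with Δl_i = b_i / cosα_i.
Slice 1: Δl = 1.8/cos(-1.1°) = 1.800 m; N'_1 = 18·cos(-1.1°) = 18.0; c'Δl = 6.30; W sinα = -0.3
Slice 2: Δl = 2.9/cos7.2° = 2.923 m; N'_2 = 92·cos7.2° = 91.3; c'Δl = 10.23; W sinα = 11.5
Slice 3: Δl = 1.9/cos15.9° = 1.976 m; N'_3 = 91·cos15.9° = 87.5; c'Δl = 6.91; W sinα = 24.9
Slice 4: Δl = 2.1/cos23.4° = 2.288 m; N'_4 = 118·cos23.4° = 108.3; c'Δl = 8.01; W sinα = 46.9
Slice 5: Δl = 2.8/cos33.3° = 3.350 m; N'_5 = 163·cos33.3° = 136.2; c'Δl = 11.73; W sinα = 89.5
Slice 6: Δl = 3.0/cos46.7° = 4.374 m; N'_6 = 95·cos46.7° = 65.2; c'Δl = 15.31; W sinα = 69.1
Σc'Δl = 58.5 kN/m; ΣN' = 506.5 kN/m; ΣW sinα = 241.6 kN/m
Resisting = 58.5 + 506.5·tan26.6° = 58.5 + 253.6 = 312.1 kN/m
FS = 312.1 / 241.6 = 1.292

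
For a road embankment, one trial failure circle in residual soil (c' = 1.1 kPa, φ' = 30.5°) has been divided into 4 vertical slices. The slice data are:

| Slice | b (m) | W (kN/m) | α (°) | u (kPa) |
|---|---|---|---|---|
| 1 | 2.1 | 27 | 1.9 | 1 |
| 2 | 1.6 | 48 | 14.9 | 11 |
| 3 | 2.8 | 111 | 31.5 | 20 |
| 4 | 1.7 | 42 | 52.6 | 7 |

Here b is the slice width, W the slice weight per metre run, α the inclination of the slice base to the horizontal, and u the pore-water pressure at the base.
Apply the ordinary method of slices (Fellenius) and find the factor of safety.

Ordinary method of slices: FS = Σ[c'·Δl_i + (W_i cosα_i − u_i·Δl_i)·tanφ'] / Σ W_i sinα_i, with Δl_i = b_i / cosα_i.
Slice 1: Δl = 2.1/cos1.9° = 2.101 m; N'_1 = 27·cos1.9° − 1·2.101 = 24.9; c'Δl = 2.31; W sinα = 0.9
Slice 2: Δl = 1.6/cos14.9° = 1.656 m; N'_2 = 48·cos14.9° − 11·1.656 = 28.2; c'Δl = 1.82; W sinα = 12.3
Slice 3: Δl = 2.8/cos31.5° = 3.284 m; N'_3 = 111·cos31.5° − 20·3.284 = 29.0; c'Δl = 3.61; W sinα = 58.0
Slice 4: Δl = 1.7/cos52.6° = 2.799 m; N'_4 = 42·cos52.6° − 7·2.799 = 5.9; c'Δl = 3.08; W sinα = 33.4
Σc'Δl = 10.8 kN/m; ΣN' = 87.9 kN/m; ΣW sinα = 104.6 kN/m
Resisting = 10.8 + 87.9·tan30.5° = 10.8 + 51.8 = 62.6 kN/m
FS = 62.6 / 104.6 = 0.599

FS = 0.60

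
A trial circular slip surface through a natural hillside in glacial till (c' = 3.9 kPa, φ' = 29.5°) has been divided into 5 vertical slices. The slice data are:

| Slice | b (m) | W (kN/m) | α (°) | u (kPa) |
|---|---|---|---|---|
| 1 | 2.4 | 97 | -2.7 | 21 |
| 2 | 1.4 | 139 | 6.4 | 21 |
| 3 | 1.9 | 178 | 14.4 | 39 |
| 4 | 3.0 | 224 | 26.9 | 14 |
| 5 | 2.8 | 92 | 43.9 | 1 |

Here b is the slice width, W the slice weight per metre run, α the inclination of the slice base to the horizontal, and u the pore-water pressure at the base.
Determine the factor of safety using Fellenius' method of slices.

Ordinary method of slices: FS = Σ[c'·Δl_i + (W_i cosα_i − u_i·Δl_i)·tanφ'] / Σ W_i sinα_i, with Δl_i = b_i / cosα_i.
Slice 1: Δl = 2.4/cos(-2.7°) = 2.403 m; N'_1 = 97·cos(-2.7°) − 21·2.403 = 46.4; c'Δl = 9.37; W sinα = -4.6
Slice 2: Δl = 1.4/cos6.4° = 1.409 m; N'_2 = 139·cos6.4° − 21·1.409 = 108.5; c'Δl = 5.49; W sinα = 15.5
Slice 3: Δl = 1.9/cos14.4° = 1.962 m; N'_3 = 178·cos14.4° − 39·1.962 = 95.9; c'Δl = 7.65; W sinα = 44.3
Slice 4: Δl = 3.0/cos26.9° = 3.364 m; N'_4 = 224·cos26.9° − 14·3.364 = 152.7; c'Δl = 13.12; W sinα = 101.3
Slice 5: Δl = 2.8/cos43.9° = 3.886 m; N'_5 = 92·cos43.9° − 1·3.886 = 62.4; c'Δl = 15.16; W sinα = 63.8
Σc'Δl = 50.8 kN/m; ΣN' = 466.0 kN/m; ΣW sinα = 220.3 kN/m
Resisting = 50.8 + 466.0·tan29.5° = 50.8 + 263.6 = 314.4 kN/m
FS = 314.4 / 220.3 = 1.427

FS = 1.43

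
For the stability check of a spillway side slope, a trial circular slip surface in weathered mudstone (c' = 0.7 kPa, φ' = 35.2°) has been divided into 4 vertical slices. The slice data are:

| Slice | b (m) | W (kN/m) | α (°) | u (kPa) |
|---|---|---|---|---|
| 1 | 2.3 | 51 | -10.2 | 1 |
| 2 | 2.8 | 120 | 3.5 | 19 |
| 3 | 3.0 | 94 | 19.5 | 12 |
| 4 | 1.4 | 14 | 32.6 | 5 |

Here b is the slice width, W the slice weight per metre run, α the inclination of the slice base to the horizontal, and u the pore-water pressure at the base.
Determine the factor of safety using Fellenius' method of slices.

FS = 3.38

Ordinary method of slices: FS = Σ[c'·Δl_i + (W_i cosα_i − u_i·Δl_i)·tanφ'] / Σ W_i sinα_i, with Δl_i = b_i / cosα_i.
Slice 1: Δl = 2.3/cos(-10.2°) = 2.337 m; N'_1 = 51·cos(-10.2°) − 1·2.337 = 47.9; c'Δl = 1.64; W sinα = -9.0
Slice 2: Δl = 2.8/cos3.5° = 2.805 m; N'_2 = 120·cos3.5° − 19·2.805 = 66.5; c'Δl = 1.96; W sinα = 7.3
Slice 3: Δl = 3.0/cos19.5° = 3.183 m; N'_3 = 94·cos19.5° − 12·3.183 = 50.4; c'Δl = 2.23; W sinα = 31.4
Slice 4: Δl = 1.4/cos32.6° = 1.662 m; N'_4 = 14·cos32.6° − 5·1.662 = 3.5; c'Δl = 1.16; W sinα = 7.5
Σc'Δl = 7.0 kN/m; ΣN' = 168.2 kN/m; ΣW sinα = 37.2 kN/m
Resisting = 7.0 + 168.2·tan35.2° = 7.0 + 118.7 = 125.7 kN/m
FS = 125.7 / 37.2 = 3.377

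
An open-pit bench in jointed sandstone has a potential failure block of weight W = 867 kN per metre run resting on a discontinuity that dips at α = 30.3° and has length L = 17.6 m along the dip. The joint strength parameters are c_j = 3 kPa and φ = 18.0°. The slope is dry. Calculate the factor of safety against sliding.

Resolving the block weight along and normal to the plane and applying the Mohr–Coulomb strength on the joint:
N' = W cosα = 867·cos30.3° = 748.6 kN/m
Driving force T = W sinα = 867·sin30.3° = 437.4 kN/m
Resisting force R = c_j·L + N'·tanφ = 3·17.6 + 748.6·tan18.0° = 52.8 + 243.2 = 296.0 kN/m
FS = R / T = 296.0 / 437.4 = 0.677

FS = 0.68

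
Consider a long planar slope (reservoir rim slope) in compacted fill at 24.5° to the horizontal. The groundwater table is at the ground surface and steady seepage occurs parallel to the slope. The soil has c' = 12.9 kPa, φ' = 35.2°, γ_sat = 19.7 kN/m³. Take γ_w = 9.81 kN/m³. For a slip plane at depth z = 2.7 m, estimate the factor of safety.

With seepage parallel to the slope and the water table at the surface, the effective normal stress on the slip plane uses the buoyant unit weight γ' = γ_sat − γ_w while the driving shear stress uses γ_sat:
FS = [c' + γ' z cos²β tanφ'] / [γ_sat z sinβ cosβ]
γ' = 19.7 − 9.81 = 9.89 kN/m³
Numerator = 12.9 + 9.89·2.7·cos²24.5°·tan35.2° = 12.9 + 9.89·2.7·0.8280·0.7054 = 28.498 kPa
Denominator = 19.7·2.7·sin24.5°·cos24.5° = 19.7·2.7·0.4147·0.9100 = 20.072 kPa
FS = 28.498 / 20.072 = 1.420

FS = 1.42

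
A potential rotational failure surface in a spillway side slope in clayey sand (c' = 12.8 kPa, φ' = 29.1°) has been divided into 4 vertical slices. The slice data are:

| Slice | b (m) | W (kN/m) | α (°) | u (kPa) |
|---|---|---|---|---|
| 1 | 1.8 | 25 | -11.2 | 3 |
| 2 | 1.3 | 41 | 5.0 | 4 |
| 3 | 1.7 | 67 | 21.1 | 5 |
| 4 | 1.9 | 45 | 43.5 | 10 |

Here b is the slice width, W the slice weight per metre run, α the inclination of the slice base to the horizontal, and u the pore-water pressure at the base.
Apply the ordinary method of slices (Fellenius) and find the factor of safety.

Ordinary method of slices: FS = Σ[c'·Δl_i + (W_i cosα_i − u_i·Δl_i)·tanφ'] / Σ W_i sinα_i, with Δl_i = b_i / cosα_i.
Slice 1: Δl = 1.8/cos(-11.2°) = 1.835 m; N'_1 = 25·cos(-11.2°) − 3·1.835 = 19.0; c'Δl = 23.49; W sinα = -4.9
Slice 2: Δl = 1.3/cos5.0° = 1.305 m; N'_2 = 41·cos5.0° − 4·1.305 = 35.6; c'Δl = 16.70; W sinα = 3.6
Slice 3: Δl = 1.7/cos21.1° = 1.822 m; N'_3 = 67·cos21.1° − 5·1.822 = 53.4; c'Δl = 23.32; W sinα = 24.1
Slice 4: Δl = 1.9/cos43.5° = 2.619 m; N'_4 = 45·cos43.5° − 10·2.619 = 6.4; c'Δl = 33.53; W sinα = 31.0
Σc'Δl = 97.0 kN/m; ΣN' = 114.5 kN/m; ΣW sinα = 53.8 kN/m
Resisting = 97.0 + 114.5·tan29.1° = 97.0 + 63.7 = 160.8 kN/m
FS = 160.8 / 53.8 = 2.987

FS = 2.99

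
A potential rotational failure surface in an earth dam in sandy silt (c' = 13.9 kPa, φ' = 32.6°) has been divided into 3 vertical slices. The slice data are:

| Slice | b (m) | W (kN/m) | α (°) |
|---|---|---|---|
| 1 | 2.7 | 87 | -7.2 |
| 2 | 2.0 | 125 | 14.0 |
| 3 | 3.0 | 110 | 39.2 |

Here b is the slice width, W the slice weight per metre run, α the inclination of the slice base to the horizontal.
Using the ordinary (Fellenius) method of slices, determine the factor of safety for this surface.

Ordinary method of slices: FS = Σ[c'·Δl_i + (W_i cosα_i)·tanφ'] / Σ W_i sinα_i, with Δl_i = b_i / cosα_i.
Slice 1: Δl = 2.7/cos(-7.2°) = 2.721 m; N'_1 = 87·cos(-7.2°) = 86.3; c'Δl = 37.83; W sinα = -10.9
Slice 2: Δl = 2.0/cos14.0° = 2.061 m; N'_2 = 125·cos14.0° = 121.3; c'Δl = 28.65; W sinα = 30.2
Slice 3: Δl = 3.0/cos39.2° = 3.871 m; N'_3 = 110·cos39.2° = 85.2; c'Δl = 53.81; W sinα = 69.5
Σc'Δl = 120.3 kN/m; ΣN' = 292.8 kN/m; ΣW sinα = 88.9 kN/m
Resisting = 120.3 + 292.8·tan32.6° = 120.3 + 187.3 = 307.6 kN/m
FS = 307.6 / 88.9 = 3.461

FS = 3.46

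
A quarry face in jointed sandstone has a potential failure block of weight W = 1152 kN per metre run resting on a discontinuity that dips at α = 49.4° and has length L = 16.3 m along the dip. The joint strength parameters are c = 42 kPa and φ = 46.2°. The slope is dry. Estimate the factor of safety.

FS = 1.68

Resolving the block weight along and normal to the plane and applying the Mohr–Coulomb strength on the joint:
N' = W cosα = 1152·cos49.4° = 749.7 kN/m
Driving force T = W sinα = 1152·sin49.4° = 874.7 kN/m
Resisting force R = c·L + N'·tanφ = 42·16.3 + 749.7·tan46.2° = 684.6 + 781.8 = 1466.4 kN/m
FS = R / T = 1466.4 / 874.7 = 1.676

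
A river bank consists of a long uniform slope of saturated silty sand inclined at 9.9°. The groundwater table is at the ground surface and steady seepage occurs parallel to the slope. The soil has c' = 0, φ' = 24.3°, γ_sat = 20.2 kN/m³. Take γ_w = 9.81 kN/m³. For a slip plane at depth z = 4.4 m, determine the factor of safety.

FS = 1.33

With seepage parallel to the slope and the water table at the surface, the effective normal stress on the slip plane uses the buoyant unit weight γ' = γ_sat − γ_w while the driving shear stress uses γ_sat:
FS = [c' + γ' z cos²β tanφ'] / [γ_sat z sinβ cosβ]
(For c' = 0 this reduces to FS = (γ'/γ_sat)·tanφ'/tanβ.)
γ' = 20.2 − 9.81 = 10.39 kN/m³
Numerator = 0.0 + 10.39·4.4·cos²9.9°·tan24.3° = 0.0 + 10.39·4.4·0.9704·0.4515 = 20.031 kPa
Denominator = 20.2·4.4·sin9.9°·cos9.9° = 20.2·4.4·0.1719·0.9851 = 15.054 kPa
FS = 20.031 / 15.054 = 1.331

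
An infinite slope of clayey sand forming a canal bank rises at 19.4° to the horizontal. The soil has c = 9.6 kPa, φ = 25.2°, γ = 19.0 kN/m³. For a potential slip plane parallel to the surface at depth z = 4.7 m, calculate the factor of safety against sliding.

FS = 1.68

For an infinite slope with a slip plane parallel to the surface (no pore pressure): FS = [c + γz cos²β tanφ] / [γz sinβ cosβ].
γz = 19.0·4.7 = 89.30 kN/m²
Numerator = 9.6 + 89.30·cos²19.4°·tan25.2° = 9.6 + 89.30·0.8897·0.4706 = 46.985 kPa
Denominator = 89.30·sin19.4°·cos19.4° = 89.30·0.3322·0.9432 = 27.978 kPa
FS = 46.985 / 27.978 = 1.679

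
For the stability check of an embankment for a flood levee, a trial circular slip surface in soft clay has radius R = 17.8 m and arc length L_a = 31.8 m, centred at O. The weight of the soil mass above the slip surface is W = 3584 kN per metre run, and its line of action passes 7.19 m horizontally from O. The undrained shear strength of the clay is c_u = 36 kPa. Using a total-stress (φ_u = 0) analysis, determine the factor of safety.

Taking moments about the centre O, the resisting moment is provided by the undrained shear strength acting along the arc:
M_R = c_u·L_a·R = 36·31.80·17.8 = 20377.4 kN·m/m
M_D = W·d = 3584·7.19 = 25769.0 kN·m/m
FS = M_R / M_D = 20377.4 / 25769.0 = 0.791

FS = 0.79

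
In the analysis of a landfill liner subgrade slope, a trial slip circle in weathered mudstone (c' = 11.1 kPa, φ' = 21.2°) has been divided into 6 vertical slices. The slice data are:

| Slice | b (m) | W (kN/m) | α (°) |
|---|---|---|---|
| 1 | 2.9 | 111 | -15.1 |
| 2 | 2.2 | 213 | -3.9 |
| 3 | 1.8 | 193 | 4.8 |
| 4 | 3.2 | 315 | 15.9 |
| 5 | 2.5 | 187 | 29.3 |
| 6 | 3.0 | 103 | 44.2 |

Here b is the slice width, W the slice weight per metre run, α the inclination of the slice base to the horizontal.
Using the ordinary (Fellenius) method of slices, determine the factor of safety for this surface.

FS = 2.70

Ordinary method of slices: FS = Σ[c'·Δl_i + (W_i cosα_i)·tanφ'] / Σ W_i sinα_i, with Δl_i = b_i / cosα_i.
Slice 1: Δl = 2.9/cos(-15.1°) = 3.004 m; N'_1 = 111·cos(-15.1°) = 107.2; c'Δl = 33.34; W sinα = -28.9
Slice 2: Δl = 2.2/cos(-3.9°) = 2.205 m; N'_2 = 213·cos(-3.9°) = 212.5; c'Δl = 24.48; W sinα = -14.5
Slice 3: Δl = 1.8/cos4.8° = 1.806 m; N'_3 = 193·cos4.8° = 192.3; c'Δl = 20.05; W sinα = 16.1
Slice 4: Δl = 3.2/cos15.9° = 3.327 m; N'_4 = 315·cos15.9° = 302.9; c'Δl = 36.93; W sinα = 86.3
Slice 5: Δl = 2.5/cos29.3° = 2.867 m; N'_5 = 187·cos29.3° = 163.1; c'Δl = 31.82; W sinα = 91.5
Slice 6: Δl = 3.0/cos44.2° = 4.185 m; N'_6 = 103·cos44.2° = 73.8; c'Δl = 46.45; W sinα = 71.8
Σc'Δl = 193.1 kN/m; ΣN' = 1051.9 kN/m; ΣW sinα = 222.4 kN/m
Resisting = 193.1 + 1051.9·tan21.2° = 193.1 + 408.0 = 601.1 kN/m
FS = 601.1 / 222.4 = 2.703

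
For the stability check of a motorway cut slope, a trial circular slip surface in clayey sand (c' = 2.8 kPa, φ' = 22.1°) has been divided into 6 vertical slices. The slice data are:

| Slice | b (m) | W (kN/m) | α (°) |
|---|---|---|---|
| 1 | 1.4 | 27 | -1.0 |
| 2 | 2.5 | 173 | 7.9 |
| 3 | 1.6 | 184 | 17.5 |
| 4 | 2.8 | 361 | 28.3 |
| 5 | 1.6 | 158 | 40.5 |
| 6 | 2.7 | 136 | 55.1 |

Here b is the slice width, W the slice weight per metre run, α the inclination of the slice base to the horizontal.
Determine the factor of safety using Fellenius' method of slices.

FS = 0.87

Ordinary method of slices: FS = Σ[c'·Δl_i + (W_i cosα_i)·tanφ'] / Σ W_i sinα_i, with Δl_i = b_i / cosα_i.
Slice 1: Δl = 1.4/cos(-1.0°) = 1.400 m; N'_1 = 27·cos(-1.0°) = 27.0; c'Δl = 3.92; W sinα = -0.5
Slice 2: Δl = 2.5/cos7.9° = 2.524 m; N'_2 = 173·cos7.9° = 171.4; c'Δl = 7.07; W sinα = 23.8
Slice 3: Δl = 1.6/cos17.5° = 1.678 m; N'_3 = 184·cos17.5° = 175.5; c'Δl = 4.70; W sinα = 55.3
Slice 4: Δl = 2.8/cos28.3° = 3.180 m; N'_4 = 361·cos28.3° = 317.9; c'Δl = 8.90; W sinα = 171.1
Slice 5: Δl = 1.6/cos40.5° = 2.104 m; N'_5 = 158·cos40.5° = 120.1; c'Δl = 5.89; W sinα = 102.6
Slice 6: Δl = 2.7/cos55.1° = 4.719 m; N'_6 = 136·cos55.1° = 77.8; c'Δl = 13.21; W sinα = 111.5
Σc'Δl = 43.7 kN/m; ΣN' = 889.6 kN/m; ΣW sinα = 463.9 kN/m
Resisting = 43.7 + 889.6·tan22.1° = 43.7 + 361.2 = 404.9 kN/m
FS = 404.9 / 463.9 = 0.873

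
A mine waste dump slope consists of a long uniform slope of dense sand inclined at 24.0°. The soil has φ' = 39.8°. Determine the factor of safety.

FS = 1.87

For a dry cohesionless infinite slope the factor of safety is FS = tanφ' / tanβ.
FS = tan39.8° / tan24.0° = 0.8332 / 0.4452 = 1.871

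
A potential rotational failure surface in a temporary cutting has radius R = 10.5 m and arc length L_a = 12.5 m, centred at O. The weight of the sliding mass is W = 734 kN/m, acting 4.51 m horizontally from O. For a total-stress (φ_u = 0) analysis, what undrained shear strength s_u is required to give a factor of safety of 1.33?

s_u = 33.5 kPa

FS = s_u·L_a·R / (W·d), so s_u = FS·W·d / (L_a·R).
s_u = 1.33·734·4.51 / (12.50·10.5) = 4402.8 / 131.25 = 33.54 kPa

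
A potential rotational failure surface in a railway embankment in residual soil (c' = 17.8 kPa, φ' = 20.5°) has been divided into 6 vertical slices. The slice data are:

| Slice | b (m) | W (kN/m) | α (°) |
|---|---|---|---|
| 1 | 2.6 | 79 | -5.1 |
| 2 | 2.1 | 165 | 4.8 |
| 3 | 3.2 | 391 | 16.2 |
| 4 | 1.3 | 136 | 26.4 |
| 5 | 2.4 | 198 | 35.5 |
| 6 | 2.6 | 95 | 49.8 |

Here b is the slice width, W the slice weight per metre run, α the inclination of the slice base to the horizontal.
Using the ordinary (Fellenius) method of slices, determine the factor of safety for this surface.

Ordinary method of slices: FS = Σ[c'·Δl_i + (W_i cosα_i)·tanφ'] / Σ W_i sinα_i, with Δl_i = b_i / cosα_i.
Slice 1: Δl = 2.6/cos(-5.1°) = 2.610 m; N'_1 = 79·cos(-5.1°) = 78.7; c'Δl = 46.46; W sinα = -7.0
Slice 2: Δl = 2.1/cos4.8° = 2.107 m; N'_2 = 165·cos4.8° = 164.4; c'Δl = 37.51; W sinα = 13.8
Slice 3: Δl = 3.2/cos16.2° = 3.332 m; N'_3 = 391·cos16.2° = 375.5; c'Δl = 59.32; W sinα = 109.1
Slice 4: Δl = 1.3/cos26.4° = 1.451 m; N'_4 = 136·cos26.4° = 121.8; c'Δl = 25.83; W sinα = 60.5
Slice 5: Δl = 2.4/cos35.5° = 2.948 m; N'_5 = 198·cos35.5° = 161.2; c'Δl = 52.47; W sinα = 115.0
Slice 6: Δl = 2.6/cos49.8° = 4.028 m; N'_6 = 95·cos49.8° = 61.3; c'Δl = 71.70; W sinα = 72.6
Σc'Δl = 293.3 kN/m; ΣN' = 962.9 kN/m; ΣW sinα = 363.9 kN/m
Resisting = 293.3 + 962.9·tan20.5° = 293.3 + 360.0 = 653.3 kN/m
FS = 653.3 / 363.9 = 1.795

FS = 1.80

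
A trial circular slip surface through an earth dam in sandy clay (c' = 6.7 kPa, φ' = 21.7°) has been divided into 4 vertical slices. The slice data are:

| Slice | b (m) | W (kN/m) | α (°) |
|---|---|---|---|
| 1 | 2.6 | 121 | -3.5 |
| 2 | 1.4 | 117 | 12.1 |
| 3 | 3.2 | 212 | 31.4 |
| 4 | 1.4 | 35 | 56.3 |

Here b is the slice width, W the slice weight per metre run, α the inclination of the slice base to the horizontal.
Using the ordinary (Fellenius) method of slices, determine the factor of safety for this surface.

Ordinary method of slices: FS = Σ[c'·Δl_i + (W_i cosα_i)·tanφ'] / Σ W_i sinα_i, with Δl_i = b_i / cosα_i.
Slice 1: Δl = 2.6/cos(-3.5°) = 2.605 m; N'_1 = 121·cos(-3.5°) = 120.8; c'Δl = 17.45; W sinα = -7.4
Slice 2: Δl = 1.4/cos12.1° = 1.432 m; N'_2 = 117·cos12.1° = 114.4; c'Δl = 9.59; W sinα = 24.5
Slice 3: Δl = 3.2/cos31.4° = 3.749 m; N'_3 = 212·cos31.4° = 181.0; c'Δl = 25.12; W sinα = 110.5
Slice 4: Δl = 1.4/cos56.3° = 2.523 m; N'_4 = 35·cos56.3° = 19.4; c'Δl = 16.91; W sinα = 29.1
Σc'Δl = 69.1 kN/m; ΣN' = 435.5 kN/m; ΣW sinα = 156.7 kN/m
Resisting = 69.1 + 435.5·tan21.7° = 69.1 + 173.3 = 242.4 kN/m
FS = 242.4 / 156.7 = 1.547

FS = 1.55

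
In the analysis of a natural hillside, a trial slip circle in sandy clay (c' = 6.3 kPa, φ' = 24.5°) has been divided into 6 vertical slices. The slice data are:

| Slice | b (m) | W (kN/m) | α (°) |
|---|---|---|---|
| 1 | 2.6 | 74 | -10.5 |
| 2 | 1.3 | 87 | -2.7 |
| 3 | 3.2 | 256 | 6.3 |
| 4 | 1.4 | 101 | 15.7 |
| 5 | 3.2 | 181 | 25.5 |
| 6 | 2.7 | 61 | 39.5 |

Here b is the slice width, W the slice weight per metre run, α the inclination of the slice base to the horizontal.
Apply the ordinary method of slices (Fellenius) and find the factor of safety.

Ordinary method of slices: FS = Σ[c'·Δl_i + (W_i cosα_i)·tanφ'] / Σ W_i sinα_i, with Δl_i = b_i / cosα_i.
Slice 1: Δl = 2.6/cos(-10.5°) = 2.644 m; N'_1 = 74·cos(-10.5°) = 72.8; c'Δl = 16.66; W sinα = -13.5
Slice 2: Δl = 1.3/cos(-2.7°) = 1.301 m; N'_2 = 87·cos(-2.7°) = 86.9; c'Δl = 8.20; W sinα = -4.1
Slice 3: Δl = 3.2/cos6.3° = 3.219 m; N'_3 = 256·cos6.3° = 254.5; c'Δl = 20.28; W sinα = 28.1
Slice 4: Δl = 1.4/cos15.7° = 1.454 m; N'_4 = 101·cos15.7° = 97.2; c'Δl = 9.16; W sinα = 27.3
Slice 5: Δl = 3.2/cos25.5° = 3.545 m; N'_5 = 181·cos25.5° = 163.4; c'Δl = 22.34; W sinα = 77.9
Slice 6: Δl = 2.7/cos39.5° = 3.499 m; N'_6 = 61·cos39.5° = 47.1; c'Δl = 22.04; W sinα = 38.8
Σc'Δl = 98.7 kN/m; ΣN' = 721.8 kN/m; ΣW sinα = 154.6 kN/m
Resisting = 98.7 + 721.8·tan24.5° = 98.7 + 328.9 = 427.6 kN/m
FS = 427.6 / 154.6 = 2.767

FS = 2.77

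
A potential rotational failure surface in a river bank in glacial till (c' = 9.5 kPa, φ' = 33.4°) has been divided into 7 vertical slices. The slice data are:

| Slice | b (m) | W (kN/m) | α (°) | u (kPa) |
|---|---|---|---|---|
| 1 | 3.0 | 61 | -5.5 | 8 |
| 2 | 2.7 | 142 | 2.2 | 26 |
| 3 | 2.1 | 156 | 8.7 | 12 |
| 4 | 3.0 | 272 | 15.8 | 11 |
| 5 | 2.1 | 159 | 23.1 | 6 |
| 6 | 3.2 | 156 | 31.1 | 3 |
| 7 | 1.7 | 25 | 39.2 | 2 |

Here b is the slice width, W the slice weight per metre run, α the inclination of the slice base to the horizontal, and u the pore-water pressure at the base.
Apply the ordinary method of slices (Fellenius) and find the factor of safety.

FS = 2.60

Ordinary method of slices: FS = Σ[c'·Δl_i + (W_i cosα_i − u_i·Δl_i)·tanφ'] / Σ W_i sinα_i, with Δl_i = b_i / cosα_i.
Slice 1: Δl = 3.0/cos(-5.5°) = 3.014 m; N'_1 = 61·cos(-5.5°) − 8·3.014 = 36.6; c'Δl = 28.63; W sinα = -5.8
Slice 2: Δl = 2.7/cos2.2° = 2.702 m; N'_2 = 142·cos2.2° − 26·2.702 = 71.6; c'Δl = 25.67; W sinα = 5.5
Slice 3: Δl = 2.1/cos8.7° = 2.124 m; N'_3 = 156·cos8.7° − 12·2.124 = 128.7; c'Δl = 20.18; W sinα = 23.6
Slice 4: Δl = 3.0/cos15.8° = 3.118 m; N'_4 = 272·cos15.8° − 11·3.118 = 227.4; c'Δl = 29.62; W sinα = 74.1
Slice 5: Δl = 2.1/cos23.1° = 2.283 m; N'_5 = 159·cos23.1° − 6·2.283 = 132.6; c'Δl = 21.69; W sinα = 62.4
Slice 6: Δl = 3.2/cos31.1° = 3.737 m; N'_6 = 156·cos31.1° − 3·3.737 = 122.4; c'Δl = 35.50; W sinα = 80.6
Slice 7: Δl = 1.7/cos39.2° = 2.194 m; N'_7 = 25·cos39.2° − 2·2.194 = 15.0; c'Δl = 20.84; W sinα = 15.8
Σc'Δl = 182.1 kN/m; ΣN' = 734.3 kN/m; ΣW sinα = 256.0 kN/m
Resisting = 182.1 + 734.3·tan33.4° = 182.1 + 484.2 = 666.3 kN/m
FS = 666.3 / 256.0 = 2.603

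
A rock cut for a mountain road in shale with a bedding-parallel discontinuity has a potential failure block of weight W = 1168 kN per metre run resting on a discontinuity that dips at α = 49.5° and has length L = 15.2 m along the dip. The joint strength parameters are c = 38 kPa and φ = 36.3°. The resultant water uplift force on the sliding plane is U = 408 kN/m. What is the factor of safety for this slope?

FS = 0.94

Resolving the block weight along and normal to the plane and applying the Mohr–Coulomb strength on the joint:
N' = W cosα − U = 1168·cos49.5° − 408 = 350.6 kN/m
Driving force T = W sinα = 1168·sin49.5° = 888.2 kN/m
Resisting force R = c·L + N'·tanφ = 38·15.2 + 350.6·tan36.3° = 577.6 + 257.5 = 835.1 kN/m
FS = R / T = 835.1 / 888.2 = 0.940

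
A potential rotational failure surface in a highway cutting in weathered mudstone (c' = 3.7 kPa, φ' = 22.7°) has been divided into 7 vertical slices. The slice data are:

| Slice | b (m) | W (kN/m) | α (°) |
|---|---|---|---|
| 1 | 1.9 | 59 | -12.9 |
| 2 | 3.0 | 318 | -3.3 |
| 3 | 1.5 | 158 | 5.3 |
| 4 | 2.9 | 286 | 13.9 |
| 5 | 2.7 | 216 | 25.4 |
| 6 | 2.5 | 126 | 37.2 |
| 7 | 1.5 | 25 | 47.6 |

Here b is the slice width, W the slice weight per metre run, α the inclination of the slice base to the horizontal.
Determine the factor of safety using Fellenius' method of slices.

Ordinary method of slices: FS = Σ[c'·Δl_i + (W_i cosα_i)·tanφ'] / Σ W_i sinα_i, with Δl_i = b_i / cosα_i.
Slice 1: Δl = 1.9/cos(-12.9°) = 1.949 m; N'_1 = 59·cos(-12.9°) = 57.5; c'Δl = 7.21; W sinα = -13.2
Slice 2: Δl = 3.0/cos(-3.3°) = 3.005 m; N'_2 = 318·cos(-3.3°) = 317.5; c'Δl = 11.12; W sinα = -18.3
Slice 3: Δl = 1.5/cos5.3° = 1.506 m; N'_3 = 158·cos5.3° = 157.3; c'Δl = 5.57; W sinα = 14.6
Slice 4: Δl = 2.9/cos13.9° = 2.987 m; N'_4 = 286·cos13.9° = 277.6; c'Δl = 11.05; W sinα = 68.7
Slice 5: Δl = 2.7/cos25.4° = 2.989 m; N'_5 = 216·cos25.4° = 195.1; c'Δl = 11.06; W sinα = 92.6
Slice 6: Δl = 2.5/cos37.2° = 3.139 m; N'_6 = 126·cos37.2° = 100.4; c'Δl = 11.61; W sinα = 76.2
Slice 7: Δl = 1.5/cos47.6° = 2.225 m; N'_7 = 25·cos47.6° = 16.9; c'Δl = 8.23; W sinα = 18.5
Σc'Δl = 65.9 kN/m; ΣN' = 1122.3 kN/m; ΣW sinα = 239.1 kN/m
Resisting = 65.9 + 1122.3·tan22.7° = 65.9 + 469.5 = 535.3 kN/m
FS = 535.3 / 239.1 = 2.239

FS = 2.24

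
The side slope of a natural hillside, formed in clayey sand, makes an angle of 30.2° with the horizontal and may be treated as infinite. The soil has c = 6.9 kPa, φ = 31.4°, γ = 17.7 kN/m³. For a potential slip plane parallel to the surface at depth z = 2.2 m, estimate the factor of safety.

For an infinite slope with a slip plane parallel to the surface (no pore pressure): FS = [c + γz cos²β tanφ] / [γz sinβ cosβ].
γz = 17.7·2.2 = 38.94 kN/m²
Numerator = 6.9 + 38.94·cos²30.2°·tan31.4° = 6.9 + 38.94·0.7470·0.6104 = 24.655 kPa
Denominator = 38.94·sin30.2°·cos30.2° = 38.94·0.5030·0.8643 = 16.929 kPa
FS = 24.655 / 16.929 = 1.456

FS = 1.46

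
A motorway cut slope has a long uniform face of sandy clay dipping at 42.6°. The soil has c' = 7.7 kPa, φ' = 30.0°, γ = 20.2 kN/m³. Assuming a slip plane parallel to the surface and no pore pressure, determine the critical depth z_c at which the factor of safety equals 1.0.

z_c = 2.06 m

Setting FS = 1.00 in FS = [c' + γz cos²β tanφ'] / [γz sinβ cosβ] and solving for z:
z = c' / [γ cosβ (FS·sinβ − cosβ·tanφ')]
  = 7.7 / [20.2·cos42.6°·(1.00·sin42.6° − cos42.6°·tan30.0°)]
  = 7.7 / [20.2·0.7361·(1.00·0.6769 − 0.7361·0.5774)]
  = 7.7 / 3.7454 = 2.056 m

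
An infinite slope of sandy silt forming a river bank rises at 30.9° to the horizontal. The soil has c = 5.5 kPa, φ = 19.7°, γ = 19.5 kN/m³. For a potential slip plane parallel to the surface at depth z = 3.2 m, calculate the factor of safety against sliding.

FS = 0.80

For an infinite slope with a slip plane parallel to the surface (no pore pressure): FS = [c + γz cos²β tanφ] / [γz sinβ cosβ].
γz = 19.5·3.2 = 62.40 kN/m²
Numerator = 5.5 + 62.40·cos²30.9°·tan19.7° = 5.5 + 62.40·0.7363·0.3581 = 21.950 kPa
Denominator = 62.40·sin30.9°·cos30.9° = 62.40·0.5135·0.8581 = 27.497 kPa
FS = 21.950 / 27.497 = 0.798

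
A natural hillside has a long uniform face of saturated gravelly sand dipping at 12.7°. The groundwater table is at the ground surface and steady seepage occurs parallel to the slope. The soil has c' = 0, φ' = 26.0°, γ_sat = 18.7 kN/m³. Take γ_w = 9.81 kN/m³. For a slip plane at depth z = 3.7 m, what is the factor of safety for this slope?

With seepage parallel to the slope and the water table at the surface, the effective normal stress on the slip plane uses the buoyant unit weight γ' = γ_sat − γ_w while the driving shear stress uses γ_sat:
FS = [c' + γ' z cos²β tanφ'] / [γ_sat z sinβ cosβ]
(For c' = 0 this reduces to FS = (γ'/γ_sat)·tanφ'/tanβ.)
γ' = 18.7 − 9.81 = 8.89 kN/m³
Numerator = 0.0 + 8.89·3.7·cos²12.7°·tan26.0° = 0.0 + 8.89·3.7·0.9517·0.4877 = 15.268 kPa
Denominator = 18.7·3.7·sin12.7°·cos12.7° = 18.7·3.7·0.2198·0.9755 = 14.839 kPa
FS = 15.268 / 14.839 = 1.029

FS = 1.03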